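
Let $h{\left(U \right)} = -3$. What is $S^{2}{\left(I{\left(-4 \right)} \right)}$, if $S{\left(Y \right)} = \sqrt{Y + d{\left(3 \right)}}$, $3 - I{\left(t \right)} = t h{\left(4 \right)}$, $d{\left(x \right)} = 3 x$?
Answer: $0$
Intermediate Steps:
$I{\left(t \right)} = 3 + 3 t$ ($I{\left(t \right)} = 3 - t \left(-3\right) = 3 - - 3 t = 3 + 3 t$)
$S{\left(Y \right)} = \sqrt{9 + Y}$ ($S{\left(Y \right)} = \sqrt{Y + 3 \cdot 3} = \sqrt{Y + 9} = \sqrt{9 + Y}$)
$S^{2}{\left(I{\left(-4 \right)} \right)} = \left(\sqrt{9 + \left(3 + 3 \left(-4\right)\right)}\right)^{2} = \left(\sqrt{9 + \left(3 - 12\right)}\right)^{2} = \left(\sqrt{9 - 9}\right)^{2} = \left(\sqrt{0}\right)^{2} = 0^{2} = 0$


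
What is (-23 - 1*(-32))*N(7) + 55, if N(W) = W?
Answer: 118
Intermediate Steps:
(-23 - 1*(-32))*N(7) + 55 = (-23 - 1*(-32))*7 + 55 = (-23 + 32)*7 + 55 = 9*7 + 55 = 63 + 55 = 118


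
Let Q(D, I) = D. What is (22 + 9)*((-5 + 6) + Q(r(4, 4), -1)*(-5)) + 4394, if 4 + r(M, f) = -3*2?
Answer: 5975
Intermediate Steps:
r(M, f) = -10 (r(M, f) = -4 - 3*2 = -4 - 6 = -10)
(22 + 9)*((-5 + 6) + Q(r(4, 4), -1)*(-5)) + 4394 = (22 + 9)*((-5 + 6) - 10*(-5)) + 4394 = 31*(1 + 50) + 4394 = 31*51 + 4394 = 1581 + 4394 = 5975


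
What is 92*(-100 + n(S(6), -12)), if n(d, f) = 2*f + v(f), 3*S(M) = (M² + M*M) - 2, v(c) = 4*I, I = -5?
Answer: -13248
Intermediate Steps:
v(c) = -20 (v(c) = 4*(-5) = -20)
S(M) = -⅔ + 2*M²/3 (S(M) = ((M² + M*M) - 2)/3 = ((M² + M²) - 2)/3 = (2*M² - 2)/3 = (-2 + 2*M²)/3 = -⅔ + 2*M²/3)
n(d, f) = -20 + 2*f (n(d, f) = 2*f - 20 = -20 + 2*f)
92*(-100 + n(S(6), -12)) = 92*(-100 + (-20 + 2*(-12))) = 92*(-100 + (-20 - 24)) = 92*(-100 - 44) = 92*(-144) = -13248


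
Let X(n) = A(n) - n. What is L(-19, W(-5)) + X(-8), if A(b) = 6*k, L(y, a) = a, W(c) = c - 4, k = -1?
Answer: -7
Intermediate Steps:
W(c) = -4 + c
A(b) = -6 (A(b) = 6*(-1) = -6)
X(n) = -6 - n
L(-19, W(-5)) + X(-8) = (-4 - 5) + (-6 - 1*(-8)) = -9 + (-6 + 8) = -9 + 2 = -7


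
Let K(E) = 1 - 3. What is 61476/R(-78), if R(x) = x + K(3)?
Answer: -15369/20 ≈ -768.45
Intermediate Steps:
K(E) = -2
R(x) = -2 + x (R(x) = x - 2 = -2 + x)
61476/R(-78) = 61476/(-2 - 78) = 61476/(-80) = 61476*(-1/80) = -15369/20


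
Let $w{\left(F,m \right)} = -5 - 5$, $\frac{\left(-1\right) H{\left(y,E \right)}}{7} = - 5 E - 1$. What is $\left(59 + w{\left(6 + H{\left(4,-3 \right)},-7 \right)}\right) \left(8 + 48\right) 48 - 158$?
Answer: $131554$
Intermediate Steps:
$H{\left(y,E \right)} = 7 + 35 E$ ($H{\left(y,E \right)} = - 7 \left(- 5 E - 1\right) = - 7 \left(-1 - 5 E\right) = 7 + 35 E$)
$w{\left(F,m \right)} = -10$ ($w{\left(F,m \right)} = -5 - 5 = -10$)
$\left(59 + w{\left(6 + H{\left(4,-3 \right)},-7 \right)}\right) \left(8 + 48\right) 48 - 158 = \left(59 - 10\right) \left(8 + 48\right) 48 - 158 = 49 \cdot 56 \cdot 48 - 158 = 2744 \cdot 48 - 158 = 131712 - 158 = 131554$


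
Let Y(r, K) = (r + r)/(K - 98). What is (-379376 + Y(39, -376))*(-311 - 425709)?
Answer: 12768124856340/79 ≈ 1.6162e+11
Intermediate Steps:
Y(r, K) = 2*r/(-98 + K) (Y(r, K) = (2*r)/(-98 + K) = 2*r/(-98 + K))
(-379376 + Y(39, -376))*(-311 - 425709) = (-379376 + 2*39/(-98 - 376))*(-311 - 425709) = (-379376 + 2*39/(-474))*(-426020) = (-379376 + 2*39*(-1/474))*(-426020) = (-379376 - 13/79)*(-426020) = -29970717/79*(-426020) = 12768124856340/79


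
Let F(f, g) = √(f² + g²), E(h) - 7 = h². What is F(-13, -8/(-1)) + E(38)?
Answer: 1451 + √233 ≈ 1466.3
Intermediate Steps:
E(h) = 7 + h²
F(-13, -8/(-1)) + E(38) = √((-13)² + (-8/(-1))²) + (7 + 38²) = √(169 + (-8*(-1))²) + (7 + 1444) = √(169 + 8²) + 1451 = √(169 + 64) + 1451 = √233 + 1451 = 1451 + √233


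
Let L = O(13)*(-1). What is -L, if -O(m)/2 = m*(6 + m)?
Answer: -494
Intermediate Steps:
O(m) = -2*m*(6 + m)
L = 494 (L = -2*13*(6 + 13)*(-1) = -2*13*19*(-1) = -494*(-1) = 494)
-L = -1*494 = -494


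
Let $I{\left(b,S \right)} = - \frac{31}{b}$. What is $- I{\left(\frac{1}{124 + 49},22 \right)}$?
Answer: $5363$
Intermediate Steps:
$- I{\left(\frac{1}{124 + 49},22 \right)} = - \frac{-31}{\frac{1}{124 + 49}} = - \frac{-31}{\frac{1}{173}} = - \left(-31\right) \frac{1}{\frac{1}{173}} = - \left(-31\right) 173 = \left(-1\right) \left(-5363\right) = 5363$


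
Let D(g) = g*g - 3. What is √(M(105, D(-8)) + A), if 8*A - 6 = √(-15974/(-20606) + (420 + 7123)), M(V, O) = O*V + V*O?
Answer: √(5439537148587 + 10303*√200196346337)/20606 ≈ 113.23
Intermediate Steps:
D(g) = -3 + g² (D(g) = g² - 3 = -3 + g²)
M(V, O) = 2*O*V (M(V, O) = O*V + O*V = 2*O*V)
A = ¾ + √200196346337/41212 (A = ¾ + √(-15974/(-20606) + (420 + 7123))/8 = ¾ + √(-15974*(-1/20606) + 7543)/8 = ¾ + √(7987/10303 + 7543)/8 = ¾ + √(77723516/10303)/8 = ¾ + (2*√200196346337/10303)/8 = ¾ + √200196346337/41212 ≈ 11.607)
√(M(105, D(-8)) + A) = √(2*(-3 + (-8)²)*105 + (¾ + √200196346337/41212)) = √(2*(-3 + 64)*105 + (¾ + √200196346337/41212)) = √(2*61*105 + (¾ + √200196346337/41212)) = √(12810 + (¾ + √200196346337/41212)) = √(51243/4 + √200196346337/41212)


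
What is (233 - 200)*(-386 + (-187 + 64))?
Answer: -16797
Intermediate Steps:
(233 - 200)*(-386 + (-187 + 64)) = 33*(-386 - 123) = 33*(-509) = -16797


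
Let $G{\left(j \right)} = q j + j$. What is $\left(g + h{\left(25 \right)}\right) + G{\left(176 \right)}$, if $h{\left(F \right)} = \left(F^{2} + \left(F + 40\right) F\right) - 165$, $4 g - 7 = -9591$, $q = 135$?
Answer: $23625$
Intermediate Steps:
$g = -2396$ ($g = \frac{7}{4} + \frac{1}{4} \left(-9591\right) = \frac{7}{4} - \frac{9591}{4} = -2396$)
$G{\left(j \right)} = 136 j$ ($G{\left(j \right)} = 135 j + j = 136 j$)
$h{\left(F \right)} = -165 + F^{2} + F \left(40 + F\right)$ ($h{\left(F \right)} = \left(F^{2} + \left(40 + F\right) F\right) - 165 = \left(F^{2} + F \left(40 + F\right)\right) - 165 = -165 + F^{2} + F \left(40 + F\right)$)
$\left(g + h{\left(25 \right)}\right) + G{\left(176 \right)} = \left(-2396 + \left(-165 + 2 \cdot 25^{2} + 40 \cdot 25\right)\right) + 136 \cdot 176 = \left(-2396 + \left(-165 + 2 \cdot 625 + 1000\right)\right) + 23936 = \left(-2396 + \left(-165 + 1250 + 1000\right)\right) + 23936 = \left(-2396 + 2085\right) + 23936 = -311 + 23936 = 23625$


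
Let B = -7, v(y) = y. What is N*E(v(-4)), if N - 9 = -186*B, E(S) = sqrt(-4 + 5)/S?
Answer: -1311/4 ≈ -327.75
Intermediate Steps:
E(S) = 1/S (E(S) = sqrt(1)/S = 1/S)
N = 1311 (N = 9 - 186*(-7) = 9 + 1302 = 1311)
N*E(v(-4)) = 1311/(-4) = 1311*(-1/4) = -1311/4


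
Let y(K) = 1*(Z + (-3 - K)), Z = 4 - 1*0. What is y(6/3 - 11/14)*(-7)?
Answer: 3/2 ≈ 1.5000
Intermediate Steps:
Z = 4 (Z = 4 + 0 = 4)
y(K) = 1 - K (y(K) = 1*(4 + (-3 - K)) = 1*(1 - K) = 1 - K)
y(6/3 - 11/14)*(-7) = (1 - (6/3 - 11/14))*(-7) = (1 - (6*(⅓) - 11*1/14))*(-7) = (1 - (2 - 11/14))*(-7) = (1 - 1*17/14)*(-7) = (1 - 17/14)*(-7) = -3/14*(-7) = 3/2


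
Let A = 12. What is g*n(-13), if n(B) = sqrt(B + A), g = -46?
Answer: -46*I ≈ -46.0*I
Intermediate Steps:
n(B) = sqrt(12 + B) (n(B) = sqrt(B + 12) = sqrt(12 + B))
g*n(-13) = -46*sqrt(12 - 13) = -46*I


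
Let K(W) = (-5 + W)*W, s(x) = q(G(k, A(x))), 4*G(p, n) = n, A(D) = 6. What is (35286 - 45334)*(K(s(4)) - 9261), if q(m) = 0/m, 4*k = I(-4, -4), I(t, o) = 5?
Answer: 93054528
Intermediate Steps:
k = 5/4 (k = (1/4)*5 = 5/4 ≈ 1.2500)
G(p, n) = n/4
q(m) = 0
s(x) = 0
K(W) = W*(-5 + W)
(35286 - 45334)*(K(s(4)) - 9261) = (35286 - 45334)*(0*(-5 + 0) - 9261) = -10048*(0*(-5) - 9261) = -10048*(0 - 9261) = -10048*(-9261) = 93054528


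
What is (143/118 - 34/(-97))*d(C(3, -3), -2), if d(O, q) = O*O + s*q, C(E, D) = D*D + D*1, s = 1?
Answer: 304011/5723 ≈ 53.121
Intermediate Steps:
C(E, D) = D + D**2 (C(E, D) = D**2 + D = D + D**2)
d(O, q) = q + O**2 (d(O, q) = O*O + 1*q = O**2 + q = q + O**2)
(143/118 - 34/(-97))*d(C(3, -3), -2) = (143/118 - 34/(-97))*(-2 + (-3*(1 - 3))**2) = (143*(1/118) - 34*(-1/97))*(-2 + (-3*(-2))**2) = (143/118 + 34/97)*(-2 + 6**2) = 17883*(-2 + 36)/11446 = (17883/11446)*34 = 304011/5723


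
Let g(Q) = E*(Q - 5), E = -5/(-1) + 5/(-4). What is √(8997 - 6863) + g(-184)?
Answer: -2835/4 + √2134 ≈ -662.55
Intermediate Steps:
E = 15/4 (E = -5*(-1) + 5*(-¼) = 5 - 5/4 = 15/4 ≈ 3.7500)
g(Q) = -75/4 + 15*Q/4 (g(Q) = 15*(Q - 5)/4 = 15*(-5 + Q)/4 = -75/4 + 15*Q/4)
√(8997 - 6863) + g(-184) = √(8997 - 6863) + (-75/4 + (15/4)*(-184)) = √2134 + (-75/4 - 690) = √2134 - 2835/4 = -2835/4 + √2134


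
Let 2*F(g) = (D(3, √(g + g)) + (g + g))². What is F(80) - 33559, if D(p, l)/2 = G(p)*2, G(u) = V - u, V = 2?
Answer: -21391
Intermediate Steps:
G(u) = 2 - u
D(p, l) = 8 - 4*p (D(p, l) = 2*((2 - p)*2) = 2*(4 - 2*p) = 8 - 4*p)
F(g) = (-4 + 2*g)²/2 (F(g) = ((8 - 4*3) + (g + g))²/2 = ((8 - 12) + 2*g)²/2 = (-4 + 2*g)²/2)
F(80) - 33559 = 2*(-2 + 80)² - 33559 = 2*78² - 33559 = 2*6084 - 33559 = 12168 - 33559 = -21391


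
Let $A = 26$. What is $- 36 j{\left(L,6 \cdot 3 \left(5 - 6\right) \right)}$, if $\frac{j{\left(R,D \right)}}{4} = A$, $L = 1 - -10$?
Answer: $-3744$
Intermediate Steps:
$L = 11$ ($L = 1 + 10 = 11$)
$j{\left(R,D \right)} = 104$ ($j{\left(R,D \right)} = 4 \cdot 26 = 104$)
$- 36 j{\left(L,6 \cdot 3 \left(5 - 6\right) \right)} = \left(-36\right) 104 = -3744$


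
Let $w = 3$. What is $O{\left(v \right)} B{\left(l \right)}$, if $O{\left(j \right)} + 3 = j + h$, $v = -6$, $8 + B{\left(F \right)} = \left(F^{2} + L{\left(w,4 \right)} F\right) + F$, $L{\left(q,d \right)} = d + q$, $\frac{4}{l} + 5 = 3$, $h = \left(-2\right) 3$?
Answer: $300$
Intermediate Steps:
$h = -6$
$l = -2$ ($l = \frac{4}{-5 + 3} = \frac{4}{-2} = 4 \left(- \frac{1}{2}\right) = -2$)
$B{\left(F \right)} = -8 + F^{2} + 8 F$ ($B{\left(F \right)} = -8 + \left(\left(F^{2} + \left(4 + 3\right) F\right) + F\right) = -8 + \left(\left(F^{2} + 7 F\right) + F\right) = -8 + \left(F^{2} + 8 F\right) = -8 + F^{2} + 8 F$)
$O{\left(j \right)} = -9 + j$ ($O{\left(j \right)} = -3 + \left(j - 6\right) = -3 + \left(-6 + j\right) = -9 + j$)
$O{\left(v \right)} B{\left(l \right)} = \left(-9 - 6\right) \left(-8 + \left(-2\right)^{2} + 8 \left(-2\right)\right) = - 15 \left(-8 + 4 - 16\right) = \left(-15\right) \left(-20\right) = 300$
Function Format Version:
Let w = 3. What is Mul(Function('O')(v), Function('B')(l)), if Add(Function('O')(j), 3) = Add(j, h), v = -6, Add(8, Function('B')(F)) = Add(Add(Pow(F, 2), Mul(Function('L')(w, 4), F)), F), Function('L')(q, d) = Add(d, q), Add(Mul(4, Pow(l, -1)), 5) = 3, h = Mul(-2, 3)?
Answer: 300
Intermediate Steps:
h = -6
l = -2 (l = Mul(4, Pow(Add(-5, 3), -1)) = Mul(4, Pow(-2, -1)) = Mul(4, Rational(-1, 2)) = -2)
Function('B')(F) = Add(-8, Pow(F, 2), Mul(8, F)) (Function('B')(F) = Add(-8, Add(Add(Pow(F, 2), Mul(Add(4, 3), F)), F)) = Add(-8, Add(Add(Pow(F, 2), Mul(7, F)), F)) = Add(-8, Add(Pow(F, 2), Mul(8, F))) = Add(-8, Pow(F, 2), Mul(8, F)))
Function('O')(j) = Add(-9, j) (Function('O')(j) = Add(-3, Add(j, -6)) = Add(-3, Add(-6, j)) = Add(-9, j))
Mul(Function('O')(v), Function('B')(l)) = Mul(Add(-9, -6), Add(-8, Pow(-2, 2), Mul(8, -2))) = Mul(-15, Add(-8, 4, -16)) = Mul(-15, -20) = 300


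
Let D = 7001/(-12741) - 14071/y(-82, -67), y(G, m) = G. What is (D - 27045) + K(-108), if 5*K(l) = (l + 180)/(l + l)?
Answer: -46794922353/1741270 ≈ -26874.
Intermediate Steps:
K(l) = (180 + l)/(10*l) (K(l) = ((l + 180)/(l + l))/5 = ((180 + l)/((2*l)))/5 = ((180 + l)*(1/(2*l)))/5 = ((180 + l)/(2*l))/5 = (180 + l)/(10*l))
D = 178704529/1044762 (D = 7001/(-12741) - 14071/(-82) = 7001*(-1/12741) - 14071*(-1/82) = -7001/12741 + 14071/82 = 178704529/1044762 ≈ 171.05)
(D - 27045) + K(-108) = (178704529/1044762 - 27045) + (⅒)*(180 - 108)/(-108) = -28076883761/1044762 + (⅒)*(-1/108)*72 = -28076883761/1044762 - 1/15 = -46794922353/1741270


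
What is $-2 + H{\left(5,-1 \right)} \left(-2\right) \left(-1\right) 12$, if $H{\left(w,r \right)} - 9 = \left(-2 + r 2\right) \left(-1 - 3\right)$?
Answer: $598$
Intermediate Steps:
$H{\left(w,r \right)} = 17 - 8 r$ ($H{\left(w,r \right)} = 9 + \left(-2 + r 2\right) \left(-1 - 3\right) = 9 + \left(-2 + 2 r\right) \left(-4\right) = 9 - \left(-8 + 8 r\right) = 17 - 8 r$)
$-2 + H{\left(5,-1 \right)} \left(-2\right) \left(-1\right) 12 = -2 + \left(17 - -8\right) \left(-2\right) \left(-1\right) 12 = -2 + \left(17 + 8\right) \left(-2\right) \left(-1\right) 12 = -2 + 25 \left(-2\right) \left(-1\right) 12 = -2 + \left(-50\right) \left(-1\right) 12 = -2 + 50 \cdot 12 = -2 + 600 = 598$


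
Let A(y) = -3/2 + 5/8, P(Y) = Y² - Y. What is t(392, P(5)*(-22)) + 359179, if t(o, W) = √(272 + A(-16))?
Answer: 359179 + 3*√482/4 ≈ 3.5920e+5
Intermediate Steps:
A(y) = -7/8 (A(y) = -3*½ + 5*(⅛) = -3/2 + 5/8 = -7/8)
t(o, W) = 3*√482/4 (t(o, W) = √(272 - 7/8) = √(2169/8) = 3*√482/4)
t(392, P(5)*(-22)) + 359179 = 3*√482/4 + 359179 = 359179 + 3*√482/4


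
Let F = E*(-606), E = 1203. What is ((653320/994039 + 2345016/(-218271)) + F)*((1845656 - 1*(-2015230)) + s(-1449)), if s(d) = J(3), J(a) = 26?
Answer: -203569340865850240500384/72323295523 ≈ -2.8147e+12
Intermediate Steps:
s(d) = 26
F = -729018 (F = 1203*(-606) = -729018)
((653320/994039 + 2345016/(-218271)) + F)*((1845656 - 1*(-2015230)) + s(-1449)) = ((653320/994039 + 2345016/(-218271)) - 729018)*((1845656 - 1*(-2015230)) + 26) = ((653320*(1/994039) + 2345016*(-1/218271)) - 729018)*((1845656 + 2015230) + 26) = ((653320/994039 - 781672/72757) - 729018)*(3860886 + 26) = (-729478849968/72323295523 - 729018)*3860912 = -52725713734436382/72323295523*3860912 = -203569340865850240500384/72323295523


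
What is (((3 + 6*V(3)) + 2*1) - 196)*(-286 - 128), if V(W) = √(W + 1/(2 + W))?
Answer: 79074 - 9936*√5/5 ≈ 74631.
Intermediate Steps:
(((3 + 6*V(3)) + 2*1) - 196)*(-286 - 128) = (((3 + 6*√((1 + 3*(2 + 3))/(2 + 3))) + 2*1) - 196)*(-286 - 128) = (((3 + 6*√((1 + 3*5)/5)) + 2) - 196)*(-414) = (((3 + 6*√((1 + 15)/5)) + 2) - 196)*(-414) = (((3 + 6*√((⅕)*16)) + 2) - 196)*(-414) = (((3 + 6*√(16/5)) + 2) - 196)*(-414) = (((3 + 6*(4*√5/5)) + 2) - 196)*(-414) = (((3 + 24*√5/5) + 2) - 196)*(-414) = ((5 + 24*√5/5) - 196)*(-414) = (-191 + 24*√5/5)*(-414) = 79074 - 9936*√5/5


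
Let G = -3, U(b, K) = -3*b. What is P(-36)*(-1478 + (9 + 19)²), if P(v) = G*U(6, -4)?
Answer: -37476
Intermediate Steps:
P(v) = 54 (P(v) = -(-9)*6 = -3*(-18) = 54)
P(-36)*(-1478 + (9 + 19)²) = 54*(-1478 + (9 + 19)²) = 54*(-1478 + 28²) = 54*(-1478 + 784) = 54*(-694) = -37476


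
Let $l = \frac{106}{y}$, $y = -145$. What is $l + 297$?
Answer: $\frac{42959}{145} \approx 296.27$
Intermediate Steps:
$l = - \frac{106}{145}$ ($l = \frac{106}{-145} = 106 \left(- \frac{1}{145}\right) = - \frac{106}{145} \approx -0.73103$)
$l + 297 = - \frac{106}{145} + 297 = \frac{42959}{145}$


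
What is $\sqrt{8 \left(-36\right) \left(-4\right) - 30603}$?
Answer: $i \sqrt{29451} \approx 171.61 i$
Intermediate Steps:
$\sqrt{8 \left(-36\right) \left(-4\right) - 30603} = \sqrt{\left(-288\right) \left(-4\right) - 30603} = \sqrt{1152 - 30603} = \sqrt{-29451} = i \sqrt{29451}$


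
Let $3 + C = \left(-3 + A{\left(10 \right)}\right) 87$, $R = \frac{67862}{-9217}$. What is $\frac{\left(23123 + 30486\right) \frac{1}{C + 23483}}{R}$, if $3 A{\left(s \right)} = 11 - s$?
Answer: $- \frac{494114153}{1577655776} \approx -0.3132$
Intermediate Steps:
$A{\left(s \right)} = \frac{11}{3} - \frac{s}{3}$ ($A{\left(s \right)} = \frac{11 - s}{3} = \frac{11}{3} - \frac{s}{3}$)
$R = - \frac{67862}{9217}$ ($R = 67862 \left(- \frac{1}{9217}\right) = - \frac{67862}{9217} \approx -7.3627$)
$C = -235$ ($C = -3 + \left(-3 + \left(\frac{11}{3} - \frac{10}{3}\right)\right) 87 = -3 + \left(-3 + \frac{1}{3}\right) 87 = -3 - 232 = -235$)
$\frac{\left(23123 + 30486\right) \frac{1}{C + 23483}}{R} = \frac{\left(23123 + 30486\right) \frac{1}{-235 + 23483}}{- \frac{67862}{9217}} = \frac{53609}{23248} \left(- \frac{9217}{67862}\right) = - \frac{494114153}{1577655776}$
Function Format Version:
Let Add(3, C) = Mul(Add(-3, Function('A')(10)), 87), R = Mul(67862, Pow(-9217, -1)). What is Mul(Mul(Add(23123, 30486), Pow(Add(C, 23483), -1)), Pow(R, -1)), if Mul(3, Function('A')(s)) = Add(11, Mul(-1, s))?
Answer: Rational(-494114153, 1577655776) ≈ -0.31320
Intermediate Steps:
Function('A')(s) = Add(Rational(11, 3), Mul(Rational(-1, 3), s)) (Function('A')(s) = Mul(Rational(1, 3), Add(11, Mul(-1, s))) = Add(Rational(11, 3), Mul(Rational(-1, 3), s)))
R = Rational(-67862, 9217) (R = Mul(67862, Rational(-1, 9217)) = Rational(-67862, 9217) ≈ -7.3627)
C = -235 (C = Add(-3, Mul(Add(-3, Add(Rational(11, 3), Mul(Rational(-1, 3), 10))), 87)) = Add(-3, Mul(Add(-3, Add(Rational(11, 3), Rational(-10, 3))), 87)) = Add(-3, Mul(Add(-3, Rational(1, 3)), 87)) = Add(-3, Mul(Rational(-8, 3), 87)) = Add(-3, -232) = -235)
Mul(Mul(Add(23123, 30486), Pow(Add(C, 23483), -1)), Pow(R, -1)) = Mul(Mul(Add(23123, 30486), Pow(Add(-235, 23483), -1)), Pow(Rational(-67862, 9217), -1)) = Mul(Mul(53609, Pow(23248, -1)), Rational(-9217, 67862)) = Mul(Mul(53609, Rational(1, 23248)), Rational(-9217, 67862)) = Mul(Rational(53609, 23248), Rational(-9217, 67862)) = Rational(-494114153, 1577655776)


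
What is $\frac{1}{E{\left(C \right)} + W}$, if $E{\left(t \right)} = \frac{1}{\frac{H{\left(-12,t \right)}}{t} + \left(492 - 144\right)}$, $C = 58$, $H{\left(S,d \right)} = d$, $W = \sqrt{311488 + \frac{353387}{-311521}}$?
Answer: $- \frac{108720829}{11818923477458140} + \frac{121801 \sqrt{30228346735398581}}{11818923477458140} \approx 0.0017918$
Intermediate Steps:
$W = \frac{\sqrt{30228346735398581}}{311521}$ ($W = \sqrt{311488 + 353387 \left(- \frac{1}{311521}\right)} = \sqrt{311488 - \frac{353387}{311521}} = \sqrt{\frac{97034699861}{311521}} = \frac{\sqrt{30228346735398581}}{311521} \approx 558.11$)
$E{\left(t \right)} = \frac{1}{349}$ ($E{\left(t \right)} = \frac{1}{\frac{t}{t} + \left(492 - 144\right)} = \frac{1}{1 + \left(492 - 144\right)} = \frac{1}{1 + 348} = \frac{1}{349}$)
$\frac{1}{E{\left(C \right)} + W} = \frac{1}{\frac{1}{349} + \frac{\sqrt{30228346735398581}}{311521}}$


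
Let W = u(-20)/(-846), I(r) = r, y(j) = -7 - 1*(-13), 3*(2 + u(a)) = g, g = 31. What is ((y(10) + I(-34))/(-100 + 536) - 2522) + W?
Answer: -697711615/276642 ≈ -2522.1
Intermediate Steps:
u(a) = 25/3 (u(a) = -2 + (⅓)*31 = -2 + 31/3 = 25/3)
y(j) = 6 (y(j) = -7 + 13 = 6)
W = -25/2538 (W = (25/3)/(-846) = (25/3)*(-1/846) = -25/2538 ≈ -0.0098503)
((y(10) + I(-34))/(-100 + 536) - 2522) + W = ((6 - 34)/(-100 + 536) - 2522) - 25/2538 = (-28/436 - 2522) - 25/2538 = (-28*1/436 - 2522) - 25/2538 = (-7/109 - 2522) - 25/2538 = -274905/109 - 25/2538 = -697711615/276642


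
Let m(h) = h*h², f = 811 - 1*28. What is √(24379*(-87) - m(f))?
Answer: 2*I*√120542415 ≈ 21958.0*I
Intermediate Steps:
f = 783 (f = 811 - 28 = 783)
m(h) = h³
√(24379*(-87) - m(f)) = √(24379*(-87) - 1*783³) = √(-2120973 - 1*480048687) = √(-2120973 - 480048687) = √(-482169660) = 2*I*√120542415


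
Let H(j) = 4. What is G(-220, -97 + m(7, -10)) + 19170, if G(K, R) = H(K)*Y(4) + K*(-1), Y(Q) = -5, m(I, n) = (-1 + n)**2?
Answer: 19370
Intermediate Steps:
G(K, R) = -20 - K (G(K, R) = 4*(-5) + K*(-1) = -20 - K)
G(-220, -97 + m(7, -10)) + 19170 = (-20 - 1*(-220)) + 19170 = (-20 + 220) + 19170 = 200 + 19170 = 19370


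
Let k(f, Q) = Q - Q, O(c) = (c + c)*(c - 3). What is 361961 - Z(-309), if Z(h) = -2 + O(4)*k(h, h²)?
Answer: 361963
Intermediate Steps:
O(c) = 2*c*(-3 + c) (O(c) = (2*c)*(-3 + c) = 2*c*(-3 + c))
k(f, Q) = 0
Z(h) = -2 (Z(h) = -2 + (2*4*(-3 + 4))*0 = -2 + (2*4*1)*0 = -2 + 8*0 = -2 + 0 = -2)
361961 - Z(-309) = 361961 - 1*(-2) = 361961 + 2 = 361963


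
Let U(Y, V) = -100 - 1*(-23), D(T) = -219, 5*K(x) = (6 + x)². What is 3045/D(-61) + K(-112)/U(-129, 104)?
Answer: -1211003/28105 ≈ -43.089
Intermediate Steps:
K(x) = (6 + x)²/5
U(Y, V) = -77 (U(Y, V) = -100 + 23 = -77)
3045/D(-61) + K(-112)/U(-129, 104) = 3045/(-219) + ((6 - 112)²/5)/(-77) = 3045*(-1/219) + ((⅕)*(-106)²)*(-1/77) = -1015/73 + ((⅕)*11236)*(-1/77) = -1015/73 + (11236/5)*(-1/77) = -1015/73 - 11236/385 = -1211003/28105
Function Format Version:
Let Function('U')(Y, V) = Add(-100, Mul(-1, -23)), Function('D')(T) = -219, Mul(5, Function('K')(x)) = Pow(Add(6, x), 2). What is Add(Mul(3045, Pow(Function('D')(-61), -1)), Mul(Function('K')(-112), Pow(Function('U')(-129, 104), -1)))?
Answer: Rational(-1211003, 28105) ≈ -43.089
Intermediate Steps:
Function('K')(x) = Mul(Rational(1, 5), Pow(Add(6, x), 2))
Function('U')(Y, V) = -77 (Function('U')(Y, V) = Add(-100, 23) = -77)
Add(Mul(3045, Pow(Function('D')(-61), -1)), Mul(Function('K')(-112), Pow(Function('U')(-129, 104), -1))) = Add(Mul(3045, Pow(-219, -1)), Mul(Mul(Rational(1, 5), Pow(Add(6, -112), 2)), Pow(-77, -1))) = Add(Mul(3045, Rational(-1, 219)), Mul(Mul(Rational(1, 5), Pow(-106, 2)), Rational(-1, 77))) = Add(Rational(-1015, 73), Mul(Mul(Rational(1, 5), 11236), Rational(-1, 77))) = Add(Rational(-1015, 73), Mul(Rational(11236, 5), Rational(-1, 77))) = Add(Rational(-1015, 73), Rational(-11236, 385)) = Rational(-1211003, 28105)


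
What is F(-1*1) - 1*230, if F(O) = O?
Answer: -231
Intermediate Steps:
F(-1*1) - 1*230 = -1*1 - 1*230 = -1 - 230 = -231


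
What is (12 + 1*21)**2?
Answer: 1089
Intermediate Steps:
(12 + 1*21)**2 = (12 + 21)**2 = 33**2 = 1089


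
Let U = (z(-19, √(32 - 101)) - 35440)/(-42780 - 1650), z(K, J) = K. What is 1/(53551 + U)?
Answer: 44430/2379306389 ≈ 1.8674e-5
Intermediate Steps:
U = 35459/44430 (U = (-19 - 35440)/(-42780 - 1650) = -35459/(-44430) = -35459*(-1/44430) = 35459/44430 ≈ 0.79809)
1/(53551 + U) = 1/(53551 + 35459/44430) = 1/(2379306389/44430) = 44430/2379306389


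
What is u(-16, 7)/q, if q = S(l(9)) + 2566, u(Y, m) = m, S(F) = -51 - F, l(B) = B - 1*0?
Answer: 1/358 ≈ 0.0027933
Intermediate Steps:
l(B) = B (l(B) = B + 0 = B)
q = 2506 (q = (-51 - 1*9) + 2566 = (-51 - 9) + 2566 = -60 + 2566 = 2506)
u(-16, 7)/q = 7/2506 = 7*(1/2506) = 1/358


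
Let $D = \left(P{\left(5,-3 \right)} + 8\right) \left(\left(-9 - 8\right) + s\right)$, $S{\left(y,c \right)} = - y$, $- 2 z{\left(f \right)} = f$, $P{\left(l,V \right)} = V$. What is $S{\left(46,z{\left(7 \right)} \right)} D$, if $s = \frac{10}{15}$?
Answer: $\frac{11270}{3} \approx 3756.7$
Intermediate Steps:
$z{\left(f \right)} = - \frac{f}{2}$
$s = \frac{2}{3}$ ($s = 10 \cdot \frac{1}{15} = \frac{2}{3} \approx 0.66667$)
$D = - \frac{245}{3}$ ($D = \left(-3 + 8\right) \left(\left(-9 - 8\right) + \frac{2}{3}\right) = 5 \left(\left(-9 - 8\right) + \frac{2}{3}\right) = 5 \left(-17 + \frac{2}{3}\right) = 5 \left(- \frac{49}{3}\right) = - \frac{245}{3} \approx -81.667$)
$S{\left(46,z{\left(7 \right)} \right)} D = \left(-1\right) 46 \left(- \frac{245}{3}\right) = \left(-46\right) \left(- \frac{245}{3}\right) = \frac{11270}{3}$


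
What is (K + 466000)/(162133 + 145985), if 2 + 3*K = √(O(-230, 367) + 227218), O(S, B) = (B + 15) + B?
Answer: 698999/462177 + √227967/924354 ≈ 1.5129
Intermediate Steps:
O(S, B) = 15 + 2*B (O(S, B) = (15 + B) + B = 15 + 2*B)
K = -⅔ + √227967/3 (K = -⅔ + √((15 + 2*367) + 227218)/3 = -⅔ + √((15 + 734) + 227218)/3 = -⅔ + √(749 + 227218)/3 = -⅔ + √227967/3 ≈ 158.49)
(K + 466000)/(162133 + 145985) = ((-⅔ + √227967/3) + 466000)/(162133 + 145985) = (1397998/3 + √227967/3)/308118 = (1397998/3 + √227967/3)*(1/308118) = 698999/462177 + √227967/924354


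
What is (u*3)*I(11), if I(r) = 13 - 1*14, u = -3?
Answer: 9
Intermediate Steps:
I(r) = -1 (I(r) = 13 - 14 = -1)
(u*3)*I(11) = -3*3*(-1) = -9*(-1) = 9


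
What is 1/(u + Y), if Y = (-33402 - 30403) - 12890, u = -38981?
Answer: -1/115676 ≈ -8.6448e-6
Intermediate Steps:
Y = -76695 (Y = -63805 - 12890 = -76695)
1/(u + Y) = 1/(-38981 - 76695) = 1/(-115676) = -1/115676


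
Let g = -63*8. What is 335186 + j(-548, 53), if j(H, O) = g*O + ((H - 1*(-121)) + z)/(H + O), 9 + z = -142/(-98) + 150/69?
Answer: 15644303209/50715 ≈ 3.0848e+5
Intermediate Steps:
g = -504
z = -6060/1127 (z = -9 + (-142/(-98) + 150/69) = -9 + (-142*(-1/98) + 150*(1/69)) = -9 + (71/49 + 50/23) = -9 + 4083/1127 = -6060/1127 ≈ -5.3771)
j(H, O) = -504*O + (130307/1127 + H)/(H + O) (j(H, O) = -504*O + ((H - 1*(-121)) - 6060/1127)/(H + O) = -504*O + ((H + 121) - 6060/1127)/(H + O) = -504*O + ((121 + H) - 6060/1127)/(H + O) = -504*O + (130307/1127 + H)/(H + O))
335186 + j(-548, 53) = 335186 + (130307/1127 - 548 - 504*53² - 504*(-548)*53)/(-548 + 53) = 335186 + (130307/1127 - 548 - 504*2809 + 14638176)/(-495) = 335186 - (130307/1127 - 548 - 1415736 + 14638176)/495 = 335186 - 1/495*14901202591/1127 = 335186 - 1354654781/50715 = 15644303209/50715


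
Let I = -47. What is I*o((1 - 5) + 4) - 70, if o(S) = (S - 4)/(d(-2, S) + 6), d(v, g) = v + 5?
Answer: -442/9 ≈ -49.111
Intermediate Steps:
d(v, g) = 5 + v
o(S) = -4/9 + S/9 (o(S) = (S - 4)/((5 - 2) + 6) = (-4 + S)/(3 + 6) = (-4 + S)/9 = (-4 + S)*(⅑) = -4/9 + S/9)
I*o((1 - 5) + 4) - 70 = -47*(-4/9 + ((1 - 5) + 4)/9) - 70 = -47*(-4/9 + (-4 + 4)/9) - 70 = -47*(-4/9 + (⅑)*0) - 70 = -47*(-4/9 + 0) - 70 = -47*(-4/9) - 70 = 188/9 - 70 = -442/9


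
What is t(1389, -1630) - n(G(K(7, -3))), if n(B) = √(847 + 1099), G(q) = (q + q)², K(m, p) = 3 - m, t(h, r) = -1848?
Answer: -1848 - √1946 ≈ -1892.1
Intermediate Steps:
G(q) = 4*q² (G(q) = (2*q)² = 4*q²)
n(B) = √1946
t(1389, -1630) - n(G(K(7, -3))) = -1848 - √1946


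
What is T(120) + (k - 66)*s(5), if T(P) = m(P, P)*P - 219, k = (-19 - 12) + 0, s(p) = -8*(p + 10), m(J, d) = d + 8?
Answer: 26781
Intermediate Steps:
m(J, d) = 8 + d
s(p) = -80 - 8*p (s(p) = -8*(10 + p) = -80 - 8*p)
k = -31 (k = -31 + 0 = -31)
T(P) = -219 + P*(8 + P) (T(P) = (8 + P)*P - 219 = P*(8 + P) - 219 = -219 + P*(8 + P))
T(120) + (k - 66)*s(5) = (-219 + 120*(8 + 120)) + (-31 - 66)*(-80 - 8*5) = (-219 + 120*128) - 97*(-80 - 40) = (-219 + 15360) - 97*(-120) = 15141 + 11640 = 26781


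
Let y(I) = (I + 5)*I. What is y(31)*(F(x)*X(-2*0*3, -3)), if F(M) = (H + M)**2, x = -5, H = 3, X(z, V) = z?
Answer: 0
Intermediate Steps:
F(M) = (3 + M)**2
y(I) = I*(5 + I) (y(I) = (5 + I)*I = I*(5 + I))
y(31)*(F(x)*X(-2*0*3, -3)) = (31*(5 + 31))*((3 - 5)**2*(-2*0*3)) = (31*36)*((-2)**2*(0*3)) = 1116*(4*0) = 1116*0 = 0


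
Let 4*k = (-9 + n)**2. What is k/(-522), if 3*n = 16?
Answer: -121/18792 ≈ -0.0064389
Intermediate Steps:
n = 16/3 (n = (1/3)*16 = 16/3 ≈ 5.3333)
k = 121/36 (k = (-9 + 16/3)**2/4 = (-11/3)**2/4 = (1/4)*(121/9) = 121/36 ≈ 3.3611)
k/(-522) = (121/36)/(-522) = (121/36)*(-1/522) = -121/18792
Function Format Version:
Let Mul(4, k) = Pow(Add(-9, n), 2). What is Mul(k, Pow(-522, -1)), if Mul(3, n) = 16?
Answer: Rational(-121, 18792) ≈ -0.0064389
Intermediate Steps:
n = Rational(16, 3) (n = Mul(Rational(1, 3), 16) = Rational(16, 3) ≈ 5.3333)
k = Rational(121, 36) (k = Mul(Rational(1, 4), Pow(Add(-9, Rational(16, 3)), 2)) = Mul(Rational(1, 4), Pow(Rational(-11, 3), 2)) = Mul(Rational(1, 4), Rational(121, 9)) = Rational(121, 36) ≈ 3.3611)
Mul(k, Pow(-522, -1)) = Mul(Rational(121, 36), Pow(-522, -1)) = Mul(Rational(121, 36), Rational(-1, 522)) = Rational(-121, 18792)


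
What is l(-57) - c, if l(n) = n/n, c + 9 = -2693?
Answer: 2703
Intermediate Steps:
c = -2702 (c = -9 - 2693 = -2702)
l(n) = 1
l(-57) - c = 1 - 1*(-2702) = 1 + 2702 = 2703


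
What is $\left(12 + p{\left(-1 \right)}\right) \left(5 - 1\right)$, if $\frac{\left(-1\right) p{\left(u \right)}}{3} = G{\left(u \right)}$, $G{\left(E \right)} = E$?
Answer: $60$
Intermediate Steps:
$p{\left(u \right)} = - 3 u$
$\left(12 + p{\left(-1 \right)}\right) \left(5 - 1\right) = \left(12 - -3\right) \left(5 - 1\right) = \left(12 + 3\right) \left(5 - 1\right) = 15 \cdot 4 = 60$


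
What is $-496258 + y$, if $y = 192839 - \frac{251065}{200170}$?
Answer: $- \frac{12147126459}{40034} \approx -3.0342 \cdot 10^{5}$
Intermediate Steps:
$y = \frac{7720066313}{40034}$ ($y = 192839 - 251065 \cdot \frac{1}{200170} = 192839 - \frac{50213}{40034} = \frac{7720066313}{40034} \approx 1.9284 \cdot 10^{5}$)
$-496258 + y = -496258 + \frac{7720066313}{40034} = - \frac{12147126459}{40034}$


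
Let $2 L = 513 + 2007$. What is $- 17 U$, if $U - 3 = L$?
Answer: $-21471$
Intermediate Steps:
$L = 1260$ ($L = \frac{513 + 2007}{2} = \frac{1}{2} \cdot 2520 = 1260$)
$U = 1263$ ($U = 3 + 1260 = 1263$)
$- 17 U = \left(-17\right) 1263 = -21471$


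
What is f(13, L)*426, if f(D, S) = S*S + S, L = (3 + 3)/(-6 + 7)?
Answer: 17892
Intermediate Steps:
L = 6 (L = 6/1 = 6*1 = 6)
f(D, S) = S + S² (f(D, S) = S² + S = S + S²)
f(13, L)*426 = (6*(1 + 6))*426 = (6*7)*426 = 42*426 = 17892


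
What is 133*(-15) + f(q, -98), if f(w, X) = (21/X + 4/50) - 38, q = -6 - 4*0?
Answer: -711597/350 ≈ -2033.1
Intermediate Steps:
q = -6 (q = -6 + 0 = -6)
f(w, X) = -948/25 + 21/X (f(w, X) = (21/X + 4*(1/50)) - 38 = (21/X + 2/25) - 38 = (2/25 + 21/X) - 38 = -948/25 + 21/X)
133*(-15) + f(q, -98) = 133*(-15) + (-948/25 + 21/(-98)) = -1995 + (-948/25 + 21*(-1/98)) = -1995 + (-948/25 - 3/14) = -1995 - 13347/350 = -711597/350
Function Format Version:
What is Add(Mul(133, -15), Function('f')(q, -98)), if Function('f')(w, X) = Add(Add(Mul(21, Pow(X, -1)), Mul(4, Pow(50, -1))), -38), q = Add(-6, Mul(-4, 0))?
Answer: Rational(-711597, 350) ≈ -2033.1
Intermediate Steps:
q = -6 (q = Add(-6, 0) = -6)
Function('f')(w, X) = Add(Rational(-948, 25), Mul(21, Pow(X, -1))) (Function('f')(w, X) = Add(Add(Mul(21, Pow(X, -1)), Mul(4, Rational(1, 50))), -38) = Add(Add(Mul(21, Pow(X, -1)), Rational(2, 25)), -38) = Add(Add(Rational(2, 25), Mul(21, Pow(X, -1))), -38) = Add(Rational(-948, 25), Mul(21, Pow(X, -1))))
Add(Mul(133, -15), Function('f')(q, -98)) = Add(Mul(133, -15), Add(Rational(-948, 25), Mul(21, Pow(-98, -1)))) = Add(-1995, Add(Rational(-948, 25), Mul(21, Rational(-1, 98)))) = Add(-1995, Add(Rational(-948, 25), Rational(-3, 14))) = Add(-1995, Rational(-13347, 350)) = Rational(-711597, 350)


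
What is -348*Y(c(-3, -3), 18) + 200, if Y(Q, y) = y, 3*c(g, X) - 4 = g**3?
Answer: -6064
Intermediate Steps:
c(g, X) = 4/3 + g**3/3
-348*Y(c(-3, -3), 18) + 200 = -348*18 + 200 = -6264 + 200 = -6064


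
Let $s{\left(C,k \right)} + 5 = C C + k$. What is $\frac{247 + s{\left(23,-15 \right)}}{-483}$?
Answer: $- \frac{36}{23} \approx -1.5652$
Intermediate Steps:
$s{\left(C,k \right)} = -5 + k + C^{2}$ ($s{\left(C,k \right)} = -5 + \left(C C + k\right) = -5 + \left(C^{2} + k\right) = -5 + \left(k + C^{2}\right) = -5 + k + C^{2}$)
$\frac{247 + s{\left(23,-15 \right)}}{-483} = \frac{247 - \left(20 - 529\right)}{-483} = \left(247 - -509\right) \left(- \frac{1}{483}\right) = \left(247 + 509\right) \left(- \frac{1}{483}\right) = 756 \left(- \frac{1}{483}\right) = - \frac{36}{23}$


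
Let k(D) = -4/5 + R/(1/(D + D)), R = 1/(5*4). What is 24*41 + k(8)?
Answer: 984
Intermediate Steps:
R = 1/20 ≈ 0.050000
k(D) = -4/5 + D/10 (k(D) = -4/5 + 1/(20*(1/(D + D))) = -4*1/5 + 1/(20*(1/(2*D))) = -4/5 + 1/(20*((1/(2*D)))) = -4/5 + (2*D)/20 = -4/5 + D/10)
24*41 + k(8) = 24*41 + (-4/5 + (1/10)*8) = 984 + (-4/5 + 4/5) = 984 + 0 = 984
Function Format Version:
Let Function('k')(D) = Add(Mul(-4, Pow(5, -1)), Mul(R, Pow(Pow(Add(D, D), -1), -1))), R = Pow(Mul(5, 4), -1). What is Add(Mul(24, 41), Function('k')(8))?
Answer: 984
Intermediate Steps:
R = Rational(1, 20) (R = Pow(20, -1) = Rational(1, 20) ≈ 0.050000)
Function('k')(D) = Add(Rational(-4, 5), Mul(Rational(1, 10), D)) (Function('k')(D) = Add(Mul(-4, Pow(5, -1)), Mul(Rational(1, 20), Pow(Pow(Add(D, D), -1), -1))) = Add(Mul(-4, Rational(1, 5)), Mul(Rational(1, 20), Pow(Pow(Mul(2, D), -1), -1))) = Add(Rational(-4, 5), Mul(Rational(1, 20), Pow(Mul(Rational(1, 2), Pow(D, -1)), -1))) = Add(Rational(-4, 5), Mul(Rational(1, 20), Mul(2, D))) = Add(Rational(-4, 5), Mul(Rational(1, 10), D)))
Add(Mul(24, 41), Function('k')(8)) = Add(Mul(24, 41), Add(Rational(-4, 5), Mul(Rational(1, 10), 8))) = Add(984, Add(Rational(-4, 5), Rational(4, 5))) = Add(984, 0) = 984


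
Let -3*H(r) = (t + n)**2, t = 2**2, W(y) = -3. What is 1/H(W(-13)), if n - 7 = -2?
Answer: -1/27 ≈ -0.037037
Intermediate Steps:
n = 5 (n = 7 - 2 = 5)
t = 4
H(r) = -27 (H(r) = -(4 + 5)**2/3 = -1/3*9**2 = -1/3*81 = -27)
1/H(W(-13)) = 1/(-27) = -1/27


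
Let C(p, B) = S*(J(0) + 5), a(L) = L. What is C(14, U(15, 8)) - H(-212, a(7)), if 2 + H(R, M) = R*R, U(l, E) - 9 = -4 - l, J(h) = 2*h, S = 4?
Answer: -44922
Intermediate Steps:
U(l, E) = 5 - l (U(l, E) = 9 + (-4 - l) = 5 - l)
C(p, B) = 20 (C(p, B) = 4*(2*0 + 5) = 4*(0 + 5) = 4*5 = 20)
H(R, M) = -2 + R**2 (H(R, M) = -2 + R*R = -2 + R**2)
C(14, U(15, 8)) - H(-212, a(7)) = 20 - (-2 + (-212)**2) = 20 - (-2 + 44944) = 20 - 1*44942 = 20 - 44942 = -44922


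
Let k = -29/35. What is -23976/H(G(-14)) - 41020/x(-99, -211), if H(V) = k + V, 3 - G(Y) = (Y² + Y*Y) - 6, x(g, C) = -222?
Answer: 61446350/248529 ≈ 247.24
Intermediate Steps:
k = -29/35 (k = -29*1/35 = -29/35 ≈ -0.82857)
G(Y) = 9 - 2*Y² (G(Y) = 3 - ((Y² + Y*Y) - 6) = 3 - ((Y² + Y²) - 6) = 3 - (2*Y² - 6) = 3 - (-6 + 2*Y²) = 3 + (6 - 2*Y²) = 9 - 2*Y²)
H(V) = -29/35 + V
-23976/H(G(-14)) - 41020/x(-99, -211) = -23976/(-29/35 + (9 - 2*(-14)²)) - 41020/(-222) = -23976/(-29/35 + (9 - 2*196)) - 41020*(-1/222) = -23976/(-29/35 + (9 - 392)) + 20510/111 = -23976/(-29/35 - 383) + 20510/111 = -23976/(-13434/35) + 20510/111 = -23976*(-35/13434) + 20510/111 = 139860/2239 + 20510/111 = 61446350/248529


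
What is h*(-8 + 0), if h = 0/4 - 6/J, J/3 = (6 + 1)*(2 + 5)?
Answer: 16/49 ≈ 0.32653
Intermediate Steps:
J = 147 (J = 3*((6 + 1)*(2 + 5)) = 3*(7*7) = 3*49 = 147)
h = -2/49 (h = 0/4 - 6/147 = 0*(¼) - 6*1/147 = 0 - 2/49 = -2/49 ≈ -0.040816)
h*(-8 + 0) = -2*(-8 + 0)/49 = -2/49*(-8) = 16/49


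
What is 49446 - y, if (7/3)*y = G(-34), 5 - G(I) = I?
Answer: 346005/7 ≈ 49429.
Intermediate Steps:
G(I) = 5 - I
y = 117/7 (y = 3*(5 - 1*(-34))/7 = 3*(5 + 34)/7 = (3/7)*39 = 117/7 ≈ 16.714)
49446 - y = 49446 - 1*117/7 = 49446 - 117/7 = 346005/7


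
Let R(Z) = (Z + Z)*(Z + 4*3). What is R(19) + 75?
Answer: 1253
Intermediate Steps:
R(Z) = 2*Z*(12 + Z) (R(Z) = (2*Z)*(Z + 12) = (2*Z)*(12 + Z) = 2*Z*(12 + Z))
R(19) + 75 = 2*19*(12 + 19) + 75 = 2*19*31 + 75 = 1178 + 75 = 1253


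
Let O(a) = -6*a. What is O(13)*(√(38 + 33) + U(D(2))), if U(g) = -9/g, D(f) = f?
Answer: 351 - 78*√71 ≈ -306.24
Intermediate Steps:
O(13)*(√(38 + 33) + U(D(2))) = (-6*13)*(√(38 + 33) - 9/2) = -78*(√71 - 9*½) = -78*(√71 - 9/2) = -78*(-9/2 + √71) = 351 - 78*√71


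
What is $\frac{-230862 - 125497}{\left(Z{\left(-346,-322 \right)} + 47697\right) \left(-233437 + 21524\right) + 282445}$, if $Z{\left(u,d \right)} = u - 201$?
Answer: $\frac{356359}{9991415505} \approx 3.5667 \cdot 10^{-5}$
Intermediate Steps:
$Z{\left(u,d \right)} = -201 + u$ ($Z{\left(u,d \right)} = u - 201 = -201 + u$)
$\frac{-230862 - 125497}{\left(Z{\left(-346,-322 \right)} + 47697\right) \left(-233437 + 21524\right) + 282445} = \frac{-230862 - 125497}{\left(\left(-201 - 346\right) + 47697\right) \left(-233437 + 21524\right) + 282445} = - \frac{356359}{\left(-547 + 47697\right) \left(-211913\right) + 282445} = - \frac{356359}{47150 \left(-211913\right) + 282445} = - \frac{356359}{-9991697950 + 282445} = - \frac{356359}{-9991415505} = \left(-356359\right) \left(- \frac{1}{9991415505}\right) = \frac{356359}{9991415505}$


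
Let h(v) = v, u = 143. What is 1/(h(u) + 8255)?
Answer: 1/8398 ≈ 0.00011908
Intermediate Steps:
1/(h(u) + 8255) = 1/(143 + 8255) = 1/8398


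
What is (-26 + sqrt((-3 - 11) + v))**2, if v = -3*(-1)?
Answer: (26 - I*sqrt(11))**2 ≈ 665.0 - 172.46*I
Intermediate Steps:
v = 3
(-26 + sqrt((-3 - 11) + v))**2 = (-26 + sqrt((-3 - 11) + 3))**2 = (-26 + sqrt(-14 + 3))**2 = (-26 + sqrt(-11))**2 = (-26 + I*sqrt(11))**2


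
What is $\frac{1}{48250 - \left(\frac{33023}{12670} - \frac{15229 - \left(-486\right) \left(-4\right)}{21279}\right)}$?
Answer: $\frac{269604930}{13007903497033} \approx 2.0726 \cdot 10^{-5}$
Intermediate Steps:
$\frac{1}{48250 - \left(\frac{33023}{12670} - \frac{15229 - \left(-486\right) \left(-4\right)}{21279}\right)} = \frac{1}{48250 - \left(\frac{33023}{12670} - \left(15229 - 1944\right) \frac{1}{21279}\right)} = \frac{1}{48250 + \left(13285 \cdot \frac{1}{21279} - \frac{33023}{12670}\right)} = \frac{1}{48250 + \left(\frac{13285}{21279} - \frac{33023}{12670}\right)} = \frac{1}{48250 - \frac{534375467}{269604930}} = \frac{1}{\frac{13007903497033}{269604930}} = \frac{269604930}{13007903497033}$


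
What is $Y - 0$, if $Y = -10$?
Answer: $-10$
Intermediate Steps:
$Y - 0 = -10 - 0 = -10 + 0 = -10$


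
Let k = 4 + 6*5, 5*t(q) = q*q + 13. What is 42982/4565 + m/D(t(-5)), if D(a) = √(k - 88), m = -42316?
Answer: 42982/4565 + 21158*I*√6/9 ≈ 9.4156 + 5758.5*I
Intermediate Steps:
t(q) = 13/5 + q²/5 (t(q) = (q*q + 13)/5 = (q² + 13)/5 = (13 + q²)/5 = 13/5 + q²/5)
k = 34 (k = 4 + 30 = 34)
D(a) = 3*I*√6 (D(a) = √(34 - 88) = √(-54) = 3*I*√6)
42982/4565 + m/D(t(-5)) = 42982/4565 - 42316*(-I*√6/18) = 42982*(1/4565) - (-21158)*I*√6/9 = 42982/4565 + 21158*I*√6/9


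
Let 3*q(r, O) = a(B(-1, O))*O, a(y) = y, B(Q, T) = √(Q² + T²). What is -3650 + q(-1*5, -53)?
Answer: -3650 - 53*√2810/3 ≈ -4586.5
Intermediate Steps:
q(r, O) = O*√(1 + O²)/3 (q(r, O) = (√((-1)² + O²)*O)/3 = (√(1 + O²)*O)/3 = (O*√(1 + O²))/3 = O*√(1 + O²)/3)
-3650 + q(-1*5, -53) = -3650 + (⅓)*(-53)*√(1 + (-53)²) = -3650 + (⅓)*(-53)*√(1 + 2809) = -3650 + (⅓)*(-53)*√2810 = -3650 - 53*√2810/3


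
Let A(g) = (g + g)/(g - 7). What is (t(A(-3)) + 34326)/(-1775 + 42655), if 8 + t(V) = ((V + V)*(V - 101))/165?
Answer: 23593123/28105000 ≈ 0.83946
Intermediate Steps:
A(g) = 2*g/(-7 + g) (A(g) = (2*g)/(-7 + g) = 2*g/(-7 + g))
t(V) = -8 + 2*V*(-101 + V)/165 (t(V) = -8 + ((V + V)*(V - 101))/165 = -8 + ((2*V)*(-101 + V))*(1/165) = -8 + (2*V*(-101 + V))*(1/165) = -8 + 2*V*(-101 + V)/165)
(t(A(-3)) + 34326)/(-1775 + 42655) = ((-8 - 404*(-3)/(165*(-7 - 3)) + 2*(2*(-3)/(-7 - 3))**2/165) + 34326)/(-1775 + 42655) = ((-8 - 404*(-3)/(165*(-10)) + 2*(2*(-3)/(-10))**2/165) + 34326)/40880 = ((-8 - 404*(-3)*(-1)/(165*10) + 2*(2*(-3)*(-1/10))**2/165) + 34326)*(1/40880) = ((-8 - 202/165*3/5 + 2*(3/5)**2/165) + 34326)*(1/40880) = ((-8 - 202/275 + (2/165)*(9/25)) + 34326)*(1/40880) = ((-8 - 202/275 + 6/1375) + 34326)*(1/40880) = (-12004/1375 + 34326)*(1/40880) = (47186246/1375)*(1/40880) = 23593123/28105000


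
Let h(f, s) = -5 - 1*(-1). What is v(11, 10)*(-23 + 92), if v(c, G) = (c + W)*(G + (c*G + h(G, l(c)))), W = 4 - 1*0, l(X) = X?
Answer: 120060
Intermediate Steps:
h(f, s) = -4 (h(f, s) = -5 + 1 = -4)
W = 4 (W = 4 + 0 = 4)
v(c, G) = (4 + c)*(-4 + G + G*c) (v(c, G) = (c + 4)*(G + (c*G - 4)) = (4 + c)*(G + (G*c - 4)) = (4 + c)*(G + (-4 + G*c)) = (4 + c)*(-4 + G + G*c))
v(11, 10)*(-23 + 92) = (-16 - 4*11 + 4*10 + 10*11**2 + 5*10*11)*(-23 + 92) = (-16 - 44 + 40 + 10*121 + 550)*69 = (-16 - 44 + 40 + 1210 + 550)*69 = 1740*69 = 120060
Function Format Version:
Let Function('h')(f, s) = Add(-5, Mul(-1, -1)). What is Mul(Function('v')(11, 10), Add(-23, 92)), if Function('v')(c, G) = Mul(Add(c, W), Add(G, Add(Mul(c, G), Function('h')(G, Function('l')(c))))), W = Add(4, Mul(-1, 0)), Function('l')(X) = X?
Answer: 120060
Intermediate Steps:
Function('h')(f, s) = -4 (Function('h')(f, s) = Add(-5, 1) = -4)
W = 4 (W = Add(4, 0) = 4)
Function('v')(c, G) = Mul(Add(4, c), Add(-4, G, Mul(G, c))) (Function('v')(c, G) = Mul(Add(c, 4), Add(G, Add(Mul(c, G), -4))) = Mul(Add(4, c), Add(G, Add(Mul(G, c), -4))) = Mul(Add(4, c), Add(G, Add(-4, Mul(G, c)))) = Mul(Add(4, c), Add(-4, G, Mul(G, c))))
Mul(Function('v')(11, 10), Add(-23, 92)) = Mul(Add(-16, Mul(-4, 11), Mul(4, 10), Mul(10, Pow(11, 2)), Mul(5, 10, 11)), Add(-23, 92)) = Mul(Add(-16, -44, 40, Mul(10, 121), 550), 69) = Mul(Add(-16, -44, 40, 1210, 550), 69) = Mul(1740, 69) = 120060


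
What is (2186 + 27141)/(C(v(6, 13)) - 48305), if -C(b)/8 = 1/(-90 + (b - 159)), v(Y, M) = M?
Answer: -1730293/2849993 ≈ -0.60712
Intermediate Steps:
C(b) = -8/(-249 + b) (C(b) = -8/(-90 + (b - 159)) = -8/(-90 + (-159 + b)) = -8/(-249 + b))
(2186 + 27141)/(C(v(6, 13)) - 48305) = (2186 + 27141)/(-8/(-249 + 13) - 48305) = 29327/(-8/(-236) - 48305) = 29327/(-8*(-1/236) - 48305) = 29327/(2/59 - 48305) = 29327/(-2849993/59) = 29327*(-59/2849993) = -1730293/2849993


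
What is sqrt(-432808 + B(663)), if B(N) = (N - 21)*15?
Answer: I*sqrt(423178) ≈ 650.52*I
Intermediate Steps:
B(N) = -315 + 15*N (B(N) = (-21 + N)*15 = -315 + 15*N)
sqrt(-432808 + B(663)) = sqrt(-432808 + (-315 + 15*663)) = sqrt(-432808 + (-315 + 9945)) = sqrt(-432808 + 9630) = sqrt(-423178) = I*sqrt(423178)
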